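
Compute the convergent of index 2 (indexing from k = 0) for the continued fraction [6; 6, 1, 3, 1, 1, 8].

43/7

Using pₖ = aₖpₖ₋₁ + pₖ₋₂, qₖ = aₖqₖ₋₁ + qₖ₋₂ (with p₋₁=1, p₋₂=0, q₋₁=0, q₋₂=1):
  k=0: a=6, p=6, q=1
  k=1: a=6, p=37, q=6
  k=2: a=1, p=43, q=7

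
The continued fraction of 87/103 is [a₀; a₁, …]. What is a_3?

2

87 = 0·103 + 87   →  a_0 = 0
103 = 1·87 + 16   →  a_1 = 1
87 = 5·16 + 7   →  a_2 = 5
16 = 2·7 + 2   →  a_3 = 2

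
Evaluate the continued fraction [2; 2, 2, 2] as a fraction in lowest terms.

29/12

Fold from the inside: start with 2/1.
  2 + 1/2 = 5/2
  2 + 2/5 = 12/5
  2 + 5/12 = 29/12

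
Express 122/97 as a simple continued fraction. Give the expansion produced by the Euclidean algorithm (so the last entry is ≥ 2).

122 = 1×97 + 25
97 = 3×25 + 22
25 = 1×22 + 3
22 = 7×3 + 1
3 = 3×1 + 0  (stop)
So 122/97 = [1; 3, 1, 7, 3].

[1; 3, 1, 7, 3]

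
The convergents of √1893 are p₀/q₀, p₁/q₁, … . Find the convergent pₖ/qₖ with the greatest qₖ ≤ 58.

√1893 = [43; 1, 1, 28, 1, 1, 86, …] (period length 6).
Convergents:
  p_0/q_0 = 43/1
  p_1/q_1 = 44/1
  p_2/q_2 = 87/2
  p_3/q_3 = 2480/57
  p_4/q_4 = 2567/59
q_3 = 57 ≤ 58 < 59 = q_4, so the answer is 2480/57.

2480/57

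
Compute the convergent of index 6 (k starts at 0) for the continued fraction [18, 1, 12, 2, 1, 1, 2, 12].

Using pₖ = aₖpₖ₋₁ + pₖ₋₂, qₖ = aₖqₖ₋₁ + qₖ₋₂ (with p₋₁=1, p₋₂=0, q₋₁=0, q₋₂=1):
  k=0: a=18, p=18, q=1
  k=1: a=1, p=19, q=1
  k=2: a=12, p=246, q=13
  k=3: a=2, p=511, q=27
  k=4: a=1, p=757, q=40
  k=5: a=1, p=1268, q=67
  k=6: a=2, p=3293, q=174

3293/174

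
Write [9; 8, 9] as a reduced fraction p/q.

666/73

Fold from the inside: start with 9/1.
  8 + 1/9 = 73/9
  9 + 9/73 = 666/73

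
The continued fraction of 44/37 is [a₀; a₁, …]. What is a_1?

5

44 = 1·37 + 7   →  a_0 = 1
37 = 5·7 + 2   →  a_1 = 5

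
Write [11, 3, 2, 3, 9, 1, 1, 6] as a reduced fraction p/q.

Using pₖ = aₖpₖ₋₁ + pₖ₋₂ and qₖ = aₖqₖ₋₁ + qₖ₋₂:
  k=0: a=11, p=11, q=1
  k=1: a=3, p=34, q=3
  k=2: a=2, p=79, q=7
  k=3: a=3, p=271, q=24
  k=4: a=9, p=2518, q=223
  k=5: a=1, p=2789, q=247
  k=6: a=1, p=5307, q=470
  k=7: a=6, p=34631, q=3067

34631/3067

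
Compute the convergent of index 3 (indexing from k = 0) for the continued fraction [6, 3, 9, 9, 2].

1612/255

Using pₖ = aₖpₖ₋₁ + pₖ₋₂, qₖ = aₖqₖ₋₁ + qₖ₋₂ (with p₋₁=1, p₋₂=0, q₋₁=0, q₋₂=1):
  k=0: a=6, p=6, q=1
  k=1: a=3, p=19, q=3
  k=2: a=9, p=177, q=28
  k=3: a=9, p=1612, q=255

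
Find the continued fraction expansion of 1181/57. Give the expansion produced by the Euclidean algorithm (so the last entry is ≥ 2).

[20; 1, 2, 1, 1, 3, 2]

1181 = 20·57 + 41
57 = 1·41 + 16
41 = 2·16 + 9
16 = 1·9 + 7
9 = 1·7 + 2
7 = 3·2 + 1
2 = 2·1 + 0  (stop)
So 1181/57 = [20; 1, 2, 1, 1, 3, 2].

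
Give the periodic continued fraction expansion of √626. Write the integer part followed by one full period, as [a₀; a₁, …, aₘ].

a₀ = ⌊√626⌋ = 25.
With m₀=0, d₀=1 and mₖ₊₁ = dₖaₖ − mₖ, dₖ₊₁ = (n − mₖ₊₁²)/dₖ, aₖ₊₁ = ⌊(a₀+mₖ₊₁)/dₖ₊₁⌋:
  k=1: m=25, d=1, a=50
d=1 and a=2a₀=50 at k=1, so the next step gives (m, d) = (25, 1) again — its k=1 value — and the period has length 1.

[25; 50]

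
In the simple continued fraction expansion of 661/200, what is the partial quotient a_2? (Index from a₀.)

3

661 = 3·200 + 61   →  a_0 = 3
200 = 3·61 + 17   →  a_1 = 3
61 = 3·17 + 10   →  a_2 = 3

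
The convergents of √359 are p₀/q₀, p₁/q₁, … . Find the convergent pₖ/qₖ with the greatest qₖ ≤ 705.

13301/702

√359 = [18; 1, 17, 1, 36, …] (period length 4).
Convergents:
  p_0/q_0 = 18/1
  p_1/q_1 = 19/1
  p_2/q_2 = 341/18
  p_3/q_3 = 360/19
  p_4/q_4 = 13301/702
  p_5/q_5 = 13661/721
q_4 = 702 ≤ 705 < 721 = q_5, so the answer is 13301/702.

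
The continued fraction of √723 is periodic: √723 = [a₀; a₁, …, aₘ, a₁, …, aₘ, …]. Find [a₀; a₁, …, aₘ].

a₀ = ⌊√723⌋ = 26.
With m₀=0, d₀=1 and mₖ₊₁ = dₖaₖ − mₖ, dₖ₊₁ = (n − mₖ₊₁²)/dₖ, aₖ₊₁ = ⌊(a₀+mₖ₊₁)/dₖ₊₁⌋:
  k=1: m=26, d=47, a=1
  k=2: m=21, d=6, a=7
  k=3: m=21, d=47, a=1
  k=4: m=26, d=1, a=52
d=1 and a=2a₀=52 at k=4, so the next step gives (m, d) = (26, 47) again — its k=1 value — and the period has length 4.

[26; 1, 7, 1, 52]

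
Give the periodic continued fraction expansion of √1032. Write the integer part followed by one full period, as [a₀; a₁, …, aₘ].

a₀ = ⌊√1032⌋ = 32.
With m₀=0, d₀=1 and mₖ₊₁ = dₖaₖ − mₖ, dₖ₊₁ = (n − mₖ₊₁²)/dₖ, aₖ₊₁ = ⌊(a₀+mₖ₊₁)/dₖ₊₁⌋:
  k=1: m=32, d=8, a=8
  k=2: m=32, d=1, a=64
d=1 and a=2a₀=64 at k=2, so the next step gives (m, d) = (32, 8) again — its k=1 value — and the period has length 2.

[32; 8, 64]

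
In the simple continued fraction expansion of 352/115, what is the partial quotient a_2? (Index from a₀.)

2

352 = 3·115 + 7   →  a_0 = 3
115 = 16·7 + 3   →  a_1 = 16
7 = 2·3 + 1   →  a_2 = 2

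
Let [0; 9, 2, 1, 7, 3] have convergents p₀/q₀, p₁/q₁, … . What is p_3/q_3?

Using pₖ = aₖpₖ₋₁ + pₖ₋₂, qₖ = aₖqₖ₋₁ + qₖ₋₂ (with p₋₁=1, p₋₂=0, q₋₁=0, q₋₂=1):
  k=0: a=0, p=0, q=1
  k=1: a=9, p=1, q=9
  k=2: a=2, p=2, q=19
  k=3: a=1, p=3, q=28

3/28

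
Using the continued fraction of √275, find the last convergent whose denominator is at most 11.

116/7

√275 = [16; 1, 1, 2, 1, 1, 32, …] (period length 6).
Convergents:
  p_0/q_0 = 16/1
  p_1/q_1 = 17/1
  p_2/q_2 = 33/2
  p_3/q_3 = 83/5
  p_4/q_4 = 116/7
  p_5/q_5 = 199/12
q_4 = 7 ≤ 11 < 12 = q_5, so the answer is 116/7.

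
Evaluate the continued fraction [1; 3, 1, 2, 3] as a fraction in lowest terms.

47/37

Using pₖ = aₖpₖ₋₁ + pₖ₋₂ and qₖ = aₖqₖ₋₁ + qₖ₋₂:
  k=0: a=1, p=1, q=1
  k=1: a=3, p=4, q=3
  k=2: a=1, p=5, q=4
  k=3: a=2, p=14, q=11
  k=4: a=3, p=47, q=37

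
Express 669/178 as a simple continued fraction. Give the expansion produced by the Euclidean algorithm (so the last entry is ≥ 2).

669 = 3·178 + 135
178 = 1·135 + 43
135 = 3·43 + 6
43 = 7·6 + 1
6 = 6·1 + 0  (stop)
So 669/178 = [3; 1, 3, 7, 6].

[3; 1, 3, 7, 6]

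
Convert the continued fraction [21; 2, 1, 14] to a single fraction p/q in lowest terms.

Fold from the inside: start with 14/1.
  1 + 1/14 = 15/14
  2 + 14/15 = 44/15
  21 + 15/44 = 939/44

939/44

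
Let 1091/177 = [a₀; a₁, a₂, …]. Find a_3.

1

1091 = 6·177 + 29   →  a_0 = 6
177 = 6·29 + 3   →  a_1 = 6
29 = 9·3 + 2   →  a_2 = 9
3 = 1·2 + 1   →  a_3 = 1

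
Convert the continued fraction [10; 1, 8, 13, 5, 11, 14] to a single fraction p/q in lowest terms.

1029055/94497

Using pₖ = aₖpₖ₋₁ + pₖ₋₂ and qₖ = aₖqₖ₋₁ + qₖ₋₂:
  k=0: a=10, p=10, q=1
  k=1: a=1, p=11, q=1
  k=2: a=8, p=98, q=9
  k=3: a=13, p=1285, q=118
  k=4: a=5, p=6523, q=599
  k=5: a=11, p=73038, q=6707
  k=6: a=14, p=1029055, q=94497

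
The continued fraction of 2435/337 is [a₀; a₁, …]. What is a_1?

4

2435 = 7·337 + 76   →  a_0 = 7
337 = 4·76 + 33   →  a_1 = 4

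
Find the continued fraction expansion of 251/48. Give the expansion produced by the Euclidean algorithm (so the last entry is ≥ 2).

[5; 4, 2, 1, 3]

251 = 5*48 + 11
48 = 4*11 + 4
11 = 2*4 + 3
4 = 1*3 + 1
3 = 3*1 + 0  (stop)
So 251/48 = [5; 4, 2, 1, 3].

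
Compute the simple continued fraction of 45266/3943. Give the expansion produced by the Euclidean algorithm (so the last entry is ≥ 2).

[11; 2, 12, 17, 2, 4]

45266 = 11*3943 + 1893
3943 = 2*1893 + 157
1893 = 12*157 + 9
157 = 17*9 + 4
9 = 2*4 + 1
4 = 4*1 + 0  (stop)
So 45266/3943 = [11; 2, 12, 17, 2, 4].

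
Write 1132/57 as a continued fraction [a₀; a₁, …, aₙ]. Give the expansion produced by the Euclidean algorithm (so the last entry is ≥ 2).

[19; 1, 6, 8]

1132 = 19·57 + 49
57 = 1·49 + 8
49 = 6·8 + 1
8 = 8·1 + 0  (stop)
So 1132/57 = [19; 1, 6, 8].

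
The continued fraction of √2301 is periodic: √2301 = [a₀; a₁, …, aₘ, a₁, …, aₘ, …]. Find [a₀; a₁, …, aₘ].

a₀ = ⌊√2301⌋ = 47.

[47; 1, 30, 1, 94]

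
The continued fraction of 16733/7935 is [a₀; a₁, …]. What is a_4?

16733 = 2·7935 + 863   →  a_0 = 2
7935 = 9·863 + 168   →  a_1 = 9
863 = 5·168 + 23   →  a_2 = 5
168 = 7·23 + 7   →  a_3 = 7
23 = 3·7 + 2   →  a_4 = 3

3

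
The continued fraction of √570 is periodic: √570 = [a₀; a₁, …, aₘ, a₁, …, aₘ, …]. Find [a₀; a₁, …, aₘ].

[23; 1, 6, 1, 46]

a₀ = ⌊√570⌋ = 23.
With m₀=0, d₀=1 and mₖ₊₁ = dₖaₖ − mₖ, dₖ₊₁ = (n − mₖ₊₁²)/dₖ, aₖ₊₁ = ⌊(a₀+mₖ₊₁)/dₖ₊₁⌋:
  k=1: m=23, d=41, a=1
  k=2: m=18, d=6, a=6
  k=3: m=18, d=41, a=1
  k=4: m=23, d=1, a=46
d=1 and a=2a₀=46 at k=4, so the next step gives (m, d) = (23, 41) again — its k=1 value — and the period has length 4.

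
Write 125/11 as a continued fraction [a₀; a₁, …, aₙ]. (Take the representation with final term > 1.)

[11; 2, 1, 3]

125 = 11*11 + 4
11 = 2*4 + 3
4 = 1*3 + 1
3 = 3*1 + 0  (stop)
So 125/11 = [11; 2, 1, 3].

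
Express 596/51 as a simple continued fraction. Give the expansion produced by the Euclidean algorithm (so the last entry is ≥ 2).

596 = 11×51 + 35
51 = 1×35 + 16
35 = 2×16 + 3
16 = 5×3 + 1
3 = 3×1 + 0  (stop)
So 596/51 = [11; 1, 2, 5, 3].

[11; 1, 2, 5, 3]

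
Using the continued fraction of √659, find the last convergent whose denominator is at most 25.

77/3

√659 = [25; 1, 2, 25, 2, 1, 50, …] (period length 6).
Convergents:
  p_0/q_0 = 25/1
  p_1/q_1 = 26/1
  p_2/q_2 = 77/3
  p_3/q_3 = 1951/76
q_2 = 3 ≤ 25 < 76 = q_3, so the answer is 77/3.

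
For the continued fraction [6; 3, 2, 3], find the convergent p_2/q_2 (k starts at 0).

44/7

Using pₖ = aₖpₖ₋₁ + pₖ₋₂, qₖ = aₖqₖ₋₁ + qₖ₋₂ (with p₋₁=1, p₋₂=0, q₋₁=0, q₋₂=1):
  k=0: a=6, p=6, q=1
  k=1: a=3, p=19, q=3
  k=2: a=2, p=44, q=7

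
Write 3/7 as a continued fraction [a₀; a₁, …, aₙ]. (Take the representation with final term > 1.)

[0; 2, 3]

3 = 0*7 + 3
7 = 2*3 + 1
3 = 3*1 + 0  (stop)
So 3/7 = [0; 2, 3].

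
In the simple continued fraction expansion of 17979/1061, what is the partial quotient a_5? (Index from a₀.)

17979 = 16·1061 + 1003   →  a_0 = 16
1061 = 1·1003 + 58   →  a_1 = 1
1003 = 17·58 + 17   →  a_2 = 17
58 = 3·17 + 7   →  a_3 = 3
17 = 2·7 + 3   →  a_4 = 2
7 = 2·3 + 1   →  a_5 = 2

2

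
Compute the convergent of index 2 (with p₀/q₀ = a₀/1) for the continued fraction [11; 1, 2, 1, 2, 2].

35/3

Using pₖ = aₖpₖ₋₁ + pₖ₋₂, qₖ = aₖqₖ₋₁ + qₖ₋₂ (with p₋₁=1, p₋₂=0, q₋₁=0, q₋₂=1):
  k=0: a=11, p=11, q=1
  k=1: a=1, p=12, q=1
  k=2: a=2, p=35, q=3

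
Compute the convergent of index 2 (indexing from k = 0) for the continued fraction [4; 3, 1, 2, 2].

Using pₖ = aₖpₖ₋₁ + pₖ₋₂, qₖ = aₖqₖ₋₁ + qₖ₋₂ (with p₋₁=1, p₋₂=0, q₋₁=0, q₋₂=1):
  k=0: a=4, p=4, q=1
  k=1: a=3, p=13, q=3
  k=2: a=1, p=17, q=4

17/4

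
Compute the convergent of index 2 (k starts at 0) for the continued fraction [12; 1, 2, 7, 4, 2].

Using pₖ = aₖpₖ₋₁ + pₖ₋₂, qₖ = aₖqₖ₋₁ + qₖ₋₂ (with p₋₁=1, p₋₂=0, q₋₁=0, q₋₂=1):
  k=0: a=12, p=12, q=1
  k=1: a=1, p=13, q=1
  k=2: a=2, p=38, q=3

38/3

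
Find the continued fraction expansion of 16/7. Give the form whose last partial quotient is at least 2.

[2; 3, 2]

16 = 2×7 + 2
7 = 3×2 + 1
2 = 2×1 + 0  (stop)
So 16/7 = [2; 3, 2].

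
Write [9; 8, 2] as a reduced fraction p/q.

Fold from the inside: start with 2/1.
  8 + 1/2 = 17/2
  9 + 2/17 = 155/17

155/17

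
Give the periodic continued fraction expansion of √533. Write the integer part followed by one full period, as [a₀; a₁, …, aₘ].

a₀ = ⌊√533⌋ = 23.
With m₀=0, d₀=1 and mₖ₊₁ = dₖaₖ − mₖ, dₖ₊₁ = (n − mₖ₊₁²)/dₖ, aₖ₊₁ = ⌊(a₀+mₖ₊₁)/dₖ₊₁⌋:
  k=1: m=23, d=4, a=11
  k=2: m=21, d=23, a=1
  k=3: m=2, d=23, a=1
  k=4: m=21, d=4, a=11
  k=5: m=23, d=1, a=46
d=1 and a=2a₀=46 at k=5, so the next step gives (m, d) = (23, 4) again — its k=1 value — and the period has length 5.

[23; 11, 1, 1, 11, 46]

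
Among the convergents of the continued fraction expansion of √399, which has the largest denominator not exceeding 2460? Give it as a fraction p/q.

√399 = [19; 1, 38, …] (period length 2).
Convergents:
  p_0/q_0 = 19/1
  p_1/q_1 = 20/1
  p_2/q_2 = 779/39
  p_3/q_3 = 799/40
  p_4/q_4 = 31141/1559
  p_5/q_5 = 31940/1599
  p_6/q_6 = 1244861/62321
q_5 = 1599 ≤ 2460 < 62321 = q_6, so the answer is 31940/1599.

31940/1599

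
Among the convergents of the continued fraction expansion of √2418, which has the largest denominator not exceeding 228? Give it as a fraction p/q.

√2418 = [49; 5, 1, 3, 2, 3, 1, 5, 98, …] (period length 8).
Convergents:
  p_0/q_0 = 49/1
  p_1/q_1 = 246/5
  p_2/q_2 = 295/6
  p_3/q_3 = 1131/23
  p_4/q_4 = 2557/52
  p_5/q_5 = 8802/179
  p_6/q_6 = 11359/231
q_5 = 179 ≤ 228 < 231 = q_6, so the answer is 8802/179.

8802/179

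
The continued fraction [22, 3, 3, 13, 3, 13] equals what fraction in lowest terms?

Using pₖ = aₖpₖ₋₁ + pₖ₋₂ and qₖ = aₖqₖ₋₁ + qₖ₋₂:
  k=0: a=22, p=22, q=1
  k=1: a=3, p=67, q=3
  k=2: a=3, p=223, q=10
  k=3: a=13, p=2966, q=133
  k=4: a=3, p=9121, q=409
  k=5: a=13, p=121539, q=5450

121539/5450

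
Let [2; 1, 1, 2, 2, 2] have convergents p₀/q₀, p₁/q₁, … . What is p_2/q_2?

5/2

Using pₖ = aₖpₖ₋₁ + pₖ₋₂, qₖ = aₖqₖ₋₁ + qₖ₋₂ (with p₋₁=1, p₋₂=0, q₋₁=0, q₋₂=1):
  k=0: a=2, p=2, q=1
  k=1: a=1, p=3, q=1
  k=2: a=1, p=5, q=2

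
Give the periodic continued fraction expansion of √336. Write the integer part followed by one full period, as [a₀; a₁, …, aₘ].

a₀ = ⌊√336⌋ = 18.
With m₀=0, d₀=1 and mₖ₊₁ = dₖaₖ − mₖ, dₖ₊₁ = (n − mₖ₊₁²)/dₖ, aₖ₊₁ = ⌊(a₀+mₖ₊₁)/dₖ₊₁⌋:
  k=1: m=18, d=12, a=3
  k=2: m=18, d=1, a=36
d=1 and a=2a₀=36 at k=2, so the next step gives (m, d) = (18, 12) again — its k=1 value — and the period has length 2.

[18; 3, 36]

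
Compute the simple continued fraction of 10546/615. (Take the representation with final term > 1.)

[17; 6, 1, 3, 7, 3]

10546 = 17*615 + 91
615 = 6*91 + 69
91 = 1*69 + 22
69 = 3*22 + 3
22 = 7*3 + 1
3 = 3*1 + 0  (stop)
So 10546/615 = [17; 6, 1, 3, 7, 3].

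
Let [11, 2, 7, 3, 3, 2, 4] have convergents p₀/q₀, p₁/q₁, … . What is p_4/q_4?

1789/156

Using pₖ = aₖpₖ₋₁ + pₖ₋₂, qₖ = aₖqₖ₋₁ + qₖ₋₂ (with p₋₁=1, p₋₂=0, q₋₁=0, q₋₂=1):
  k=0: a=11, p=11, q=1
  k=1: a=2, p=23, q=2
  k=2: a=7, p=172, q=15
  k=3: a=3, p=539, q=47
  k=4: a=3, p=1789, q=156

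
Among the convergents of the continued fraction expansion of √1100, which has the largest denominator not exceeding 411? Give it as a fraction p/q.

√1100 = [33; 6, 66, …] (period length 2).
Convergents:
  p_0/q_0 = 33/1
  p_1/q_1 = 199/6
  p_2/q_2 = 13167/397
  p_3/q_3 = 79201/2388
q_2 = 397 ≤ 411 < 2388 = q_3, so the answer is 13167/397.

13167/397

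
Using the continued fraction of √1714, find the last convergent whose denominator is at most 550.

17057/412

√1714 = [41; 2, 2, 82, …] (period length 3).
Convergents:
  p_0/q_0 = 41/1
  p_1/q_1 = 83/2
  p_2/q_2 = 207/5
  p_3/q_3 = 17057/412
  p_4/q_4 = 34321/829
q_3 = 412 ≤ 550 < 829 = q_4, so the answer is 17057/412.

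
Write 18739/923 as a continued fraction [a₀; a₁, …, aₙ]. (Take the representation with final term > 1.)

[20; 3, 3, 4, 10, 2]

18739 = 20×923 + 279
923 = 3×279 + 86
279 = 3×86 + 21
86 = 4×21 + 2
21 = 10×2 + 1
2 = 2×1 + 0  (stop)
So 18739/923 = [20; 3, 3, 4, 10, 2].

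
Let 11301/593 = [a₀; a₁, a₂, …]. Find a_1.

11301 = 19·593 + 34   →  a_0 = 19
593 = 17·34 + 15   →  a_1 = 17

17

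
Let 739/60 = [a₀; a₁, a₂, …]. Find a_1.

739 = 12·60 + 19   →  a_0 = 12
60 = 3·19 + 3   →  a_1 = 3

3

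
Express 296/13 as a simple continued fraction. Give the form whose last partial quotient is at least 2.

296 = 22×13 + 10
13 = 1×10 + 3
10 = 3×3 + 1
3 = 3×1 + 0  (stop)
So 296/13 = [22; 1, 3, 3].

[22; 1, 3, 3]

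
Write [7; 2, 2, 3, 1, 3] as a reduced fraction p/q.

615/83

Using pₖ = aₖpₖ₋₁ + pₖ₋₂ and qₖ = aₖqₖ₋₁ + qₖ₋₂:
  k=0: a=7, p=7, q=1
  k=1: a=2, p=15, q=2
  k=2: a=2, p=37, q=5
  k=3: a=3, p=126, q=17
  k=4: a=1, p=163, q=22
  k=5: a=3, p=615, q=83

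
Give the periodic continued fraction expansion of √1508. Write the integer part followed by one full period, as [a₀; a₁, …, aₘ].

[38; 1, 4, 1, 76]

a₀ = ⌊√1508⌋ = 38.
With m₀=0, d₀=1 and mₖ₊₁ = dₖaₖ − mₖ, dₖ₊₁ = (n − mₖ₊₁²)/dₖ, aₖ₊₁ = ⌊(a₀+mₖ₊₁)/dₖ₊₁⌋:
  k=1: m=38, d=64, a=1
  k=2: m=26, d=13, a=4
  k=3: m=26, d=64, a=1
  k=4: m=38, d=1, a=76
d=1 and a=2a₀=76 at k=4, so the next step gives (m, d) = (38, 64) again — its k=1 value — and the period has length 4.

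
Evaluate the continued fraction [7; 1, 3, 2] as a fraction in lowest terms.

70/9

Fold from the inside: start with 2/1.
  3 + 1/2 = 7/2
  1 + 2/7 = 9/7
  7 + 7/9 = 70/9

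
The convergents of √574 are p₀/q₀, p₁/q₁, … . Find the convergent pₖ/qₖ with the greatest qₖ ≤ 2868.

√574 = [23; 1, 22, 1, 46, …] (period length 4).
Convergents:
  p_0/q_0 = 23/1
  p_1/q_1 = 24/1
  p_2/q_2 = 551/23
  p_3/q_3 = 575/24
  p_4/q_4 = 27001/1127
  p_5/q_5 = 27576/1151
  p_6/q_6 = 633673/26449
q_5 = 1151 ≤ 2868 < 26449 = q_6, so the answer is 27576/1151.

27576/1151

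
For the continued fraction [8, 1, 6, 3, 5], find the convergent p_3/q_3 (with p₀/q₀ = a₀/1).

195/22

Using pₖ = aₖpₖ₋₁ + pₖ₋₂, qₖ = aₖqₖ₋₁ + qₖ₋₂ (with p₋₁=1, p₋₂=0, q₋₁=0, q₋₂=1):
  k=0: a=8, p=8, q=1
  k=1: a=1, p=9, q=1
  k=2: a=6, p=62, q=7
  k=3: a=3, p=195, q=22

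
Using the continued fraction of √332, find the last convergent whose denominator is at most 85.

√332 = [18; 4, 1, 1, 8, 1, 1, 4, 36, …] (period length 8).
Convergents:
  p_0/q_0 = 18/1
  p_1/q_1 = 73/4
  p_2/q_2 = 91/5
  p_3/q_3 = 164/9
  p_4/q_4 = 1403/77
  p_5/q_5 = 1567/86
q_4 = 77 ≤ 85 < 86 = q_5, so the answer is 1403/77.

1403/77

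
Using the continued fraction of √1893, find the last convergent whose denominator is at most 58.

√1893 = [43; 1, 1, 28, 1, 1, 86, …] (period length 6).
Convergents:
  p_0/q_0 = 43/1
  p_1/q_1 = 44/1
  p_2/q_2 = 87/2
  p_3/q_3 = 2480/57
  p_4/q_4 = 2567/59
q_3 = 57 ≤ 58 < 59 = q_4, so the answer is 2480/57.

2480/57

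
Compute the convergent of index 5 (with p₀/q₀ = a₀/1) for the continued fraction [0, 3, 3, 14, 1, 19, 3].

Using pₖ = aₖpₖ₋₁ + pₖ₋₂, qₖ = aₖqₖ₋₁ + qₖ₋₂ (with p₋₁=1, p₋₂=0, q₋₁=0, q₋₂=1):
  k=0: a=0, p=0, q=1
  k=1: a=3, p=1, q=3
  k=2: a=3, p=3, q=10
  k=3: a=14, p=43, q=143
  k=4: a=1, p=46, q=153
  k=5: a=19, p=917, q=3050

917/3050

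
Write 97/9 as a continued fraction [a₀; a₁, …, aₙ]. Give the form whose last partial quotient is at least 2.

[10; 1, 3, 2]

97 = 10×9 + 7
9 = 1×7 + 2
7 = 3×2 + 1
2 = 2×1 + 0  (stop)
So 97/9 = [10; 1, 3, 2].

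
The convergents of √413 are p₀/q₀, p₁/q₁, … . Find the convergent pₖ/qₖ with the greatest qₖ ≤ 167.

3089/152

√413 = [20; 3, 9, 1, 4, 1, 9, 3, 40, …] (period length 8).
Convergents:
  p_0/q_0 = 20/1
  p_1/q_1 = 61/3
  p_2/q_2 = 569/28
  p_3/q_3 = 630/31
  p_4/q_4 = 3089/152
  p_5/q_5 = 3719/183
q_4 = 152 ≤ 167 < 183 = q_5, so the answer is 3089/152.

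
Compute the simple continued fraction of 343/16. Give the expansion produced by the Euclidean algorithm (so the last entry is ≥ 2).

[21; 2, 3, 2]

343 = 21×16 + 7
16 = 2×7 + 2
7 = 3×2 + 1
2 = 2×1 + 0  (stop)
So 343/16 = [21; 2, 3, 2].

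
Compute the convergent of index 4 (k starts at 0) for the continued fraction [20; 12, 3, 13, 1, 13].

Using pₖ = aₖpₖ₋₁ + pₖ₋₂, qₖ = aₖqₖ₋₁ + qₖ₋₂ (with p₋₁=1, p₋₂=0, q₋₁=0, q₋₂=1):
  k=0: a=20, p=20, q=1
  k=1: a=12, p=241, q=12
  k=2: a=3, p=743, q=37
  k=3: a=13, p=9900, q=493
  k=4: a=1, p=10643, q=530

10643/530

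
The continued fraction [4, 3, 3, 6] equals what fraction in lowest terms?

271/63

Using pₖ = aₖpₖ₋₁ + pₖ₋₂ and qₖ = aₖqₖ₋₁ + qₖ₋₂:
  k=0: a=4, p=4, q=1
  k=1: a=3, p=13, q=3
  k=2: a=3, p=43, q=10
  k=3: a=6, p=271, q=63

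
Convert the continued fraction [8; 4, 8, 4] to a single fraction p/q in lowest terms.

1121/136

Using pₖ = aₖpₖ₋₁ + pₖ₋₂ and qₖ = aₖqₖ₋₁ + qₖ₋₂:
  k=0: a=8, p=8, q=1
  k=1: a=4, p=33, q=4
  k=2: a=8, p=272, q=33
  k=3: a=4, p=1121, q=136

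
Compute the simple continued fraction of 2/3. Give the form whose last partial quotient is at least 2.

2 = 0·3 + 2
3 = 1·2 + 1
2 = 2·1 + 0  (stop)
So 2/3 = [0; 1, 2].

[0; 1, 2]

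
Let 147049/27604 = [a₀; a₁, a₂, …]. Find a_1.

147049 = 5·27604 + 9029   →  a_0 = 5
27604 = 3·9029 + 517   →  a_1 = 3

3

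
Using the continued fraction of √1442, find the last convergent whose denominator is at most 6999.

109630/2887

√1442 = [37; 1, 36, 1, 74, …] (period length 4).
Convergents:
  p_0/q_0 = 37/1
  p_1/q_1 = 38/1
  p_2/q_2 = 1405/37
  p_3/q_3 = 1443/38
  p_4/q_4 = 108187/2849
  p_5/q_5 = 109630/2887
  p_6/q_6 = 4054867/106781
q_5 = 2887 ≤ 6999 < 106781 = q_6, so the answer is 109630/2887.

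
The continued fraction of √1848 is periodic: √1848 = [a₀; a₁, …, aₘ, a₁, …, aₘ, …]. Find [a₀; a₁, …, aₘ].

[42; 1, 84]

a₀ = ⌊√1848⌋ = 42.
With m₀=0, d₀=1 and mₖ₊₁ = dₖaₖ − mₖ, dₖ₊₁ = (n − mₖ₊₁²)/dₖ, aₖ₊₁ = ⌊(a₀+mₖ₊₁)/dₖ₊₁⌋:
  k=1: m=42, d=84, a=1
  k=2: m=42, d=1, a=84
d=1 and a=2a₀=84 at k=2, so the next step gives (m, d) = (42, 84) again — its k=1 value — and the period has length 2.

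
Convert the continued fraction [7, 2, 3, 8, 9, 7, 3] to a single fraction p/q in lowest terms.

87775/11812

Using pₖ = aₖpₖ₋₁ + pₖ₋₂ and qₖ = aₖqₖ₋₁ + qₖ₋₂:
  k=0: a=7, p=7, q=1
  k=1: a=2, p=15, q=2
  k=2: a=3, p=52, q=7
  k=3: a=8, p=431, q=58
  k=4: a=9, p=3931, q=529
  k=5: a=7, p=27948, q=3761
  k=6: a=3, p=87775, q=11812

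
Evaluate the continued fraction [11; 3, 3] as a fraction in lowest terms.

113/10

Fold from the inside: start with 3/1.
  3 + 1/3 = 10/3
  11 + 3/10 = 113/10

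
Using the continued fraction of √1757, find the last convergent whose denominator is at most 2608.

√1757 = [41; 1, 10, 1, 82, …] (period length 4).
Convergents:
  p_0/q_0 = 41/1
  p_1/q_1 = 42/1
  p_2/q_2 = 461/11
  p_3/q_3 = 503/12
  p_4/q_4 = 41707/995
  p_5/q_5 = 42210/1007
  p_6/q_6 = 463807/11065
q_5 = 1007 ≤ 2608 < 11065 = q_6, so the answer is 42210/1007.

42210/1007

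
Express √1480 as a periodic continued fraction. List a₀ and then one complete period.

a₀ = ⌊√1480⌋ = 38.
With m₀=0, d₀=1 and mₖ₊₁ = dₖaₖ − mₖ, dₖ₊₁ = (n − mₖ₊₁²)/dₖ, aₖ₊₁ = ⌊(a₀+mₖ₊₁)/dₖ₊₁⌋:
  k=1: m=38, d=36, a=2
  k=2: m=34, d=9, a=8
  k=3: m=38, d=4, a=19
  k=4: m=38, d=9, a=8
  k=5: m=34, d=36, a=2
  k=6: m=38, d=1, a=76
d=1 and a=2a₀=76 at k=6, so the next step gives (m, d) = (38, 36) again — its k=1 value — and the period has length 6.

[38; 2, 8, 19, 8, 2, 76]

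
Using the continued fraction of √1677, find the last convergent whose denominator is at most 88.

1679/41

√1677 = [40; 1, 19, 2, 19, 1, 80, …] (period length 6).
Convergents:
  p_0/q_0 = 40/1
  p_1/q_1 = 41/1
  p_2/q_2 = 819/20
  p_3/q_3 = 1679/41
  p_4/q_4 = 32720/799
q_3 = 41 ≤ 88 < 799 = q_4, so the answer is 1679/41.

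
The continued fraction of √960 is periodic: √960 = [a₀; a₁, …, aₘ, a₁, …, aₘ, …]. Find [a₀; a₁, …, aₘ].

[30; 1, 60]

a₀ = ⌊√960⌋ = 30.
With m₀=0, d₀=1 and mₖ₊₁ = dₖaₖ − mₖ, dₖ₊₁ = (n − mₖ₊₁²)/dₖ, aₖ₊₁ = ⌊(a₀+mₖ₊₁)/dₖ₊₁⌋:
  k=1: m=30, d=60, a=1
  k=2: m=30, d=1, a=60
d=1 and a=2a₀=60 at k=2, so the next step gives (m, d) = (30, 60) again — its k=1 value — and the period has length 2.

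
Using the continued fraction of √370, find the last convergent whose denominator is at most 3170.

50339/2617

√370 = [19; 4, 4, 38, …] (period length 3).
Convergents:
  p_0/q_0 = 19/1
  p_1/q_1 = 77/4
  p_2/q_2 = 327/17
  p_3/q_3 = 12503/650
  p_4/q_4 = 50339/2617
  p_5/q_5 = 213859/11118
q_4 = 2617 ≤ 3170 < 11118 = q_5, so the answer is 50339/2617.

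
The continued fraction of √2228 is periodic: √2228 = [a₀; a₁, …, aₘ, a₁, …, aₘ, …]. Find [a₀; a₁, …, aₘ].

[47; 4, 1, 22, 1, 4, 94]

a₀ = ⌊√2228⌋ = 47.
With m₀=0, d₀=1 and mₖ₊₁ = dₖaₖ − mₖ, dₖ₊₁ = (n − mₖ₊₁²)/dₖ, aₖ₊₁ = ⌊(a₀+mₖ₊₁)/dₖ₊₁⌋:
  k=1: m=47, d=19, a=4
  k=2: m=29, d=73, a=1
  k=3: m=44, d=4, a=22
  k=4: m=44, d=73, a=1
  k=5: m=29, d=19, a=4
  k=6: m=47, d=1, a=94
d=1 and a=2a₀=94 at k=6, so the next step gives (m, d) = (47, 19) again — its k=1 value — and the period has length 6.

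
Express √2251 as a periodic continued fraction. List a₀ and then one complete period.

[47; 2, 4, 47, 4, 2, 94]

a₀ = ⌊√2251⌋ = 47.
With m₀=0, d₀=1 and mₖ₊₁ = dₖaₖ − mₖ, dₖ₊₁ = (n − mₖ₊₁²)/dₖ, aₖ₊₁ = ⌊(a₀+mₖ₊₁)/dₖ₊₁⌋:
  k=1: m=47, d=42, a=2
  k=2: m=37, d=21, a=4
  k=3: m=47, d=2, a=47
  k=4: m=47, d=21, a=4
  k=5: m=37, d=42, a=2
  k=6: m=47, d=1, a=94
d=1 and a=2a₀=94 at k=6, so the next step gives (m, d) = (47, 42) again — its k=1 value — and the period has length 6.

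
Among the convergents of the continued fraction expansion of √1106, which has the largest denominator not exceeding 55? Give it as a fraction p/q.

1297/39

√1106 = [33; 3, 1, 8, 1, 3, 66, …] (period length 6).
Convergents:
  p_0/q_0 = 33/1
  p_1/q_1 = 100/3
  p_2/q_2 = 133/4
  p_3/q_3 = 1164/35
  p_4/q_4 = 1297/39
  p_5/q_5 = 5055/152
q_4 = 39 ≤ 55 < 152 = q_5, so the answer is 1297/39.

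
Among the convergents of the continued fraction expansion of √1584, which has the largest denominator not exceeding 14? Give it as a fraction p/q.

199/5

√1584 = [39; 1, 3, 1, 78, …] (period length 4).
Convergents:
  p_0/q_0 = 39/1
  p_1/q_1 = 40/1
  p_2/q_2 = 159/4
  p_3/q_3 = 199/5
  p_4/q_4 = 15681/394
q_3 = 5 ≤ 14 < 394 = q_4, so the answer is 199/5.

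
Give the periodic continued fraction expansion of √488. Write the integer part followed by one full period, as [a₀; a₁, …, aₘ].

[22; 11, 44]

a₀ = ⌊√488⌋ = 22.
With m₀=0, d₀=1 and mₖ₊₁ = dₖaₖ − mₖ, dₖ₊₁ = (n − mₖ₊₁²)/dₖ, aₖ₊₁ = ⌊(a₀+mₖ₊₁)/dₖ₊₁⌋:
  k=1: m=22, d=4, a=11
  k=2: m=22, d=1, a=44
d=1 and a=2a₀=44 at k=2, so the next step gives (m, d) = (22, 4) again — its k=1 value — and the period has length 2.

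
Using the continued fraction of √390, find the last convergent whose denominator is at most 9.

79/4

√390 = [19; 1, 2, 1, 38, …] (period length 4).
Convergents:
  p_0/q_0 = 19/1
  p_1/q_1 = 20/1
  p_2/q_2 = 59/3
  p_3/q_3 = 79/4
  p_4/q_4 = 3061/155
q_3 = 4 ≤ 9 < 155 = q_4, so the answer is 79/4.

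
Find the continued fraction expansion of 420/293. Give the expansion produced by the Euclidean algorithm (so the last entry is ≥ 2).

[1; 2, 3, 3, 1, 9]

420 = 1×293 + 127
293 = 2×127 + 39
127 = 3×39 + 10
39 = 3×10 + 9
10 = 1×9 + 1
9 = 9×1 + 0  (stop)
So 420/293 = [1; 2, 3, 3, 1, 9].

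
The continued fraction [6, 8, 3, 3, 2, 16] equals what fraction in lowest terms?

Using pₖ = aₖpₖ₋₁ + pₖ₋₂ and qₖ = aₖqₖ₋₁ + qₖ₋₂:
  k=0: a=6, p=6, q=1
  k=1: a=8, p=49, q=8
  k=2: a=3, p=153, q=25
  k=3: a=3, p=508, q=83
  k=4: a=2, p=1169, q=191
  k=5: a=16, p=19212, q=3139

19212/3139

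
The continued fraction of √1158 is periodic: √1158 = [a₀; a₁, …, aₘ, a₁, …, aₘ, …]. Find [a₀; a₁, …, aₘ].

a₀ = ⌊√1158⌋ = 34.
With m₀=0, d₀=1 and mₖ₊₁ = dₖaₖ − mₖ, dₖ₊₁ = (n − mₖ₊₁²)/dₖ, aₖ₊₁ = ⌊(a₀+mₖ₊₁)/dₖ₊₁⌋:
  k=1: m=34, d=2, a=34
  k=2: m=34, d=1, a=68
d=1 and a=2a₀=68 at k=2, so the next step gives (m, d) = (34, 2) again — its k=1 value — and the period has length 2.

[34; 34, 68]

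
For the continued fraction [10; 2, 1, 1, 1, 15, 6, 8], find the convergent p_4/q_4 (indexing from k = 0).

Using pₖ = aₖpₖ₋₁ + pₖ₋₂, qₖ = aₖqₖ₋₁ + qₖ₋₂ (with p₋₁=1, p₋₂=0, q₋₁=0, q₋₂=1):
  k=0: a=10, p=10, q=1
  k=1: a=2, p=21, q=2
  k=2: a=1, p=31, q=3
  k=3: a=1, p=52, q=5
  k=4: a=1, p=83, q=8

83/8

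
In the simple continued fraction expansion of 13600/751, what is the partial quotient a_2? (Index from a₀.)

6

13600 = 18·751 + 82   →  a_0 = 18
751 = 9·82 + 13   →  a_1 = 9
82 = 6·13 + 4   →  a_2 = 6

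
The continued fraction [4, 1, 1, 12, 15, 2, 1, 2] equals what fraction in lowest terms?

13971/3091

Fold from the inside: start with 2/1.
  1 + 1/2 = 3/2
  2 + 2/3 = 8/3
  15 + 3/8 = 123/8
  12 + 8/123 = 1484/123
  1 + 123/1484 = 1607/1484
  1 + 1484/1607 = 3091/1607
  4 + 1607/3091 = 13971/3091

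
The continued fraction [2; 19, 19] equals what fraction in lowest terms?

Fold from the inside: start with 19/1.
  19 + 1/19 = 362/19
  2 + 19/362 = 743/362

743/362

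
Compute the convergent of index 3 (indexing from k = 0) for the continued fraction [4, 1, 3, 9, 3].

176/37

Using pₖ = aₖpₖ₋₁ + pₖ₋₂, qₖ = aₖqₖ₋₁ + qₖ₋₂ (with p₋₁=1, p₋₂=0, q₋₁=0, q₋₂=1):
  k=0: a=4, p=4, q=1
  k=1: a=1, p=5, q=1
  k=2: a=3, p=19, q=4
  k=3: a=9, p=176, q=37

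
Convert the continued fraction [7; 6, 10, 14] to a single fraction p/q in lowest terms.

Fold from the inside: start with 14/1.
  10 + 1/14 = 141/14
  6 + 14/141 = 860/141
  7 + 141/860 = 6161/860

6161/860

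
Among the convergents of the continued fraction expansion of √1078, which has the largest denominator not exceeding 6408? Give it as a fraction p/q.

√1078 = [32; 1, 4, 1, 64, …] (period length 4).
Convergents:
  p_0/q_0 = 32/1
  p_1/q_1 = 33/1
  p_2/q_2 = 164/5
  p_3/q_3 = 197/6
  p_4/q_4 = 12772/389
  p_5/q_5 = 12969/395
  p_6/q_6 = 64648/1969
  p_7/q_7 = 77617/2364
  p_8/q_8 = 5032136/153265
q_7 = 2364 ≤ 6408 < 153265 = q_8, so the answer is 77617/2364.

77617/2364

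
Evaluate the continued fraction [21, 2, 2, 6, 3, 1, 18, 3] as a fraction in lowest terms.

Using pₖ = aₖpₖ₋₁ + pₖ₋₂ and qₖ = aₖqₖ₋₁ + qₖ₋₂:
  k=0: a=21, p=21, q=1
  k=1: a=2, p=43, q=2
  k=2: a=2, p=107, q=5
  k=3: a=6, p=685, q=32
  k=4: a=3, p=2162, q=101
  k=5: a=1, p=2847, q=133
  k=6: a=18, p=53408, q=2495
  k=7: a=3, p=163071, q=7618

163071/7618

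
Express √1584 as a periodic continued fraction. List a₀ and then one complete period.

a₀ = ⌊√1584⌋ = 39.

[39; 1, 3, 1, 78]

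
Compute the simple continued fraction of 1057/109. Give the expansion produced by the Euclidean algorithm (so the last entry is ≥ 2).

1057 = 9·109 + 76
109 = 1·76 + 33
76 = 2·33 + 10
33 = 3·10 + 3
10 = 3·3 + 1
3 = 3·1 + 0  (stop)
So 1057/109 = [9; 1, 2, 3, 3, 3].

[9; 1, 2, 3, 3, 3]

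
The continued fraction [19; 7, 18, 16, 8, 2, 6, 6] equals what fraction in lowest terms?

26617790/1390563

Fold from the inside: start with 6/1.
  6 + 1/6 = 37/6
  2 + 6/37 = 80/37
  8 + 37/80 = 677/80
  16 + 80/677 = 10912/677
  18 + 677/10912 = 197093/10912
  7 + 10912/197093 = 1390563/197093
  19 + 197093/1390563 = 26617790/1390563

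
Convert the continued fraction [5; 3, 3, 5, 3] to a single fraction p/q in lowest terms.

896/169

Fold from the inside: start with 3/1.
  5 + 1/3 = 16/3
  3 + 3/16 = 51/16
  3 + 16/51 = 169/51
  5 + 51/169 = 896/169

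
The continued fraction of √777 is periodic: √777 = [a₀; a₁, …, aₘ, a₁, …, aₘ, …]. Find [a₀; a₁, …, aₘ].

a₀ = ⌊√777⌋ = 27.

[27; 1, 6, 1, 54]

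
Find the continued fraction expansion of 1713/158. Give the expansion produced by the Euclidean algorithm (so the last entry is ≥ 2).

[10; 1, 5, 3, 8]

1713 = 10·158 + 133
158 = 1·133 + 25
133 = 5·25 + 8
25 = 3·8 + 1
8 = 8·1 + 0  (stop)
So 1713/158 = [10; 1, 5, 3, 8].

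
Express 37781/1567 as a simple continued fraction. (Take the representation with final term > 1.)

[24; 9, 17, 3, 3]

37781 = 24·1567 + 173
1567 = 9·173 + 10
173 = 17·10 + 3
10 = 3·3 + 1
3 = 3·1 + 0  (stop)
So 37781/1567 = [24; 9, 17, 3, 3].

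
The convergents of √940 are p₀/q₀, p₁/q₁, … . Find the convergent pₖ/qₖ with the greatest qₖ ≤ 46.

1349/44

√940 = [30; 1, 1, 1, 14, 1, 1, 1, 60, …] (period length 8).
Convergents:
  p_0/q_0 = 30/1
  p_1/q_1 = 31/1
  p_2/q_2 = 61/2
  p_3/q_3 = 92/3
  p_4/q_4 = 1349/44
  p_5/q_5 = 1441/47
q_4 = 44 ≤ 46 < 47 = q_5, so the answer is 1349/44.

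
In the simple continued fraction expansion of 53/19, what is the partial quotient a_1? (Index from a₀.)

53 = 2·19 + 15   →  a_0 = 2
19 = 1·15 + 4   →  a_1 = 1

1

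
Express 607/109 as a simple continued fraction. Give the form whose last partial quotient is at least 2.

[5; 1, 1, 3, 7, 2]

607 = 5*109 + 62
109 = 1*62 + 47
62 = 1*47 + 15
47 = 3*15 + 2
15 = 7*2 + 1
2 = 2*1 + 0  (stop)
So 607/109 = [5; 1, 1, 3, 7, 2].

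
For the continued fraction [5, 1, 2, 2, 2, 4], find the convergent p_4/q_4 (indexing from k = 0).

Using pₖ = aₖpₖ₋₁ + pₖ₋₂, qₖ = aₖqₖ₋₁ + qₖ₋₂ (with p₋₁=1, p₋₂=0, q₋₁=0, q₋₂=1):
  k=0: a=5, p=5, q=1
  k=1: a=1, p=6, q=1
  k=2: a=2, p=17, q=3
  k=3: a=2, p=40, q=7
  k=4: a=2, p=97, q=17

97/17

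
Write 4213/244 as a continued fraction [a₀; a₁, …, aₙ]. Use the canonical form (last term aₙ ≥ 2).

4213 = 17×244 + 65
244 = 3×65 + 49
65 = 1×49 + 16
49 = 3×16 + 1
16 = 16×1 + 0  (stop)
So 4213/244 = [17; 3, 1, 3, 16].

[17; 3, 1, 3, 16]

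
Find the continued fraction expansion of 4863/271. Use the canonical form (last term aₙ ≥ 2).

[17; 1, 17, 15]

4863 = 17·271 + 256
271 = 1·256 + 15
256 = 17·15 + 1
15 = 15·1 + 0  (stop)
So 4863/271 = [17; 1, 17, 15].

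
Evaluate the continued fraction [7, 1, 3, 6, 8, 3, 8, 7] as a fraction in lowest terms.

292832/37737

Using pₖ = aₖpₖ₋₁ + pₖ₋₂ and qₖ = aₖqₖ₋₁ + qₖ₋₂:
  k=0: a=7, p=7, q=1
  k=1: a=1, p=8, q=1
  k=2: a=3, p=31, q=4
  k=3: a=6, p=194, q=25
  k=4: a=8, p=1583, q=204
  k=5: a=3, p=4943, q=637
  k=6: a=8, p=41127, q=5300
  k=7: a=7, p=292832, q=37737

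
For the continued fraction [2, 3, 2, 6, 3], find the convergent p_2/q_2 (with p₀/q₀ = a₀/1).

16/7

Using pₖ = aₖpₖ₋₁ + pₖ₋₂, qₖ = aₖqₖ₋₁ + qₖ₋₂ (with p₋₁=1, p₋₂=0, q₋₁=0, q₋₂=1):
  k=0: a=2, p=2, q=1
  k=1: a=3, p=7, q=3
  k=2: a=2, p=16, q=7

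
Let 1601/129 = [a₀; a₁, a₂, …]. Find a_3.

1601 = 12·129 + 53   →  a_0 = 12
129 = 2·53 + 23   →  a_1 = 2
53 = 2·23 + 7   →  a_2 = 2
23 = 3·7 + 2   →  a_3 = 3

3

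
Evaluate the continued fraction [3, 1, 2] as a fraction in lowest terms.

Fold from the inside: start with 2/1.
  1 + 1/2 = 3/2
  3 + 2/3 = 11/3

11/3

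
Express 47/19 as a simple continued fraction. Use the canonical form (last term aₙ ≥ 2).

[2; 2, 9]

47 = 2×19 + 9
19 = 2×9 + 1
9 = 9×1 + 0  (stop)
So 47/19 = [2; 2, 9].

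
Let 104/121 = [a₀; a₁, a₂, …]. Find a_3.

8

104 = 0·121 + 104   →  a_0 = 0
121 = 1·104 + 17   →  a_1 = 1
104 = 6·17 + 2   →  a_2 = 6
17 = 8·2 + 1   →  a_3 = 8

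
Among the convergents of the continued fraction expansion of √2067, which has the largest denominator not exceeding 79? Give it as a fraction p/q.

1273/28

√2067 = [45; 2, 6, 2, 90, …] (period length 4).
Convergents:
  p_0/q_0 = 45/1
  p_1/q_1 = 91/2
  p_2/q_2 = 591/13
  p_3/q_3 = 1273/28
  p_4/q_4 = 115161/2533
q_3 = 28 ≤ 79 < 2533 = q_4, so the answer is 1273/28.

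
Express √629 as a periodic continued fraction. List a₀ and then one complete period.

[25; 12, 1, 1, 12, 50]

a₀ = ⌊√629⌋ = 25.
With m₀=0, d₀=1 and mₖ₊₁ = dₖaₖ − mₖ, dₖ₊₁ = (n − mₖ₊₁²)/dₖ, aₖ₊₁ = ⌊(a₀+mₖ₊₁)/dₖ₊₁⌋:
  k=1: m=25, d=4, a=12
  k=2: m=23, d=25, a=1
  k=3: m=2, d=25, a=1
  k=4: m=23, d=4, a=12
  k=5: m=25, d=1, a=50
d=1 and a=2a₀=50 at k=5, so the next step gives (m, d) = (25, 4) again — its k=1 value — and the period has length 5.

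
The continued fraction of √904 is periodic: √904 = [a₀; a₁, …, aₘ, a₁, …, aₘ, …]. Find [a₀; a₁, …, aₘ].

a₀ = ⌊√904⌋ = 30.
With m₀=0, d₀=1 and mₖ₊₁ = dₖaₖ − mₖ, dₖ₊₁ = (n − mₖ₊₁²)/dₖ, aₖ₊₁ = ⌊(a₀+mₖ₊₁)/dₖ₊₁⌋:
  k=1: m=30, d=4, a=15
  k=2: m=30, d=1, a=60
d=1 and a=2a₀=60 at k=2, so the next step gives (m, d) = (30, 4) again — its k=1 value — and the period has length 2.

[30; 15, 60]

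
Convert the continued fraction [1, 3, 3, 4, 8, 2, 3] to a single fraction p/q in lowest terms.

Using pₖ = aₖpₖ₋₁ + pₖ₋₂ and qₖ = aₖqₖ₋₁ + qₖ₋₂:
  k=0: a=1, p=1, q=1
  k=1: a=3, p=4, q=3
  k=2: a=3, p=13, q=10
  k=3: a=4, p=56, q=43
  k=4: a=8, p=461, q=354
  k=5: a=2, p=978, q=751
  k=6: a=3, p=3395, q=2607

3395/2607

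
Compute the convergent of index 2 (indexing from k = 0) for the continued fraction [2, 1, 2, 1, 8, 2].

8/3

Using pₖ = aₖpₖ₋₁ + pₖ₋₂, qₖ = aₖqₖ₋₁ + qₖ₋₂ (with p₋₁=1, p₋₂=0, q₋₁=0, q₋₂=1):
  k=0: a=2, p=2, q=1
  k=1: a=1, p=3, q=1
  k=2: a=2, p=8, q=3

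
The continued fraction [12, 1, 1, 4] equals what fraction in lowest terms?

113/9

Fold from the inside: start with 4/1.
  1 + 1/4 = 5/4
  1 + 4/5 = 9/5
  12 + 5/9 = 113/9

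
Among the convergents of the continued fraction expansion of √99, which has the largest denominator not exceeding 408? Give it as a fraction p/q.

3970/399

√99 = [9; 1, 18, …] (period length 2).
Convergents:
  p_0/q_0 = 9/1
  p_1/q_1 = 10/1
  p_2/q_2 = 189/19
  p_3/q_3 = 199/20
  p_4/q_4 = 3771/379
  p_5/q_5 = 3970/399
  p_6/q_6 = 75231/7561
q_5 = 399 ≤ 408 < 7561 = q_6, so the answer is 3970/399.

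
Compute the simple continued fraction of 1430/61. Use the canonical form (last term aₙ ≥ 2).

1430 = 23·61 + 27
61 = 2·27 + 7
27 = 3·7 + 6
7 = 1·6 + 1
6 = 6·1 + 0  (stop)
So 1430/61 = [23; 2, 3, 1, 6].

[23; 2, 3, 1, 6]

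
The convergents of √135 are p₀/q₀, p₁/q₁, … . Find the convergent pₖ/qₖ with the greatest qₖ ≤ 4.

35/3

√135 = [11; 1, 1, 1, 1, 1, 1, 1, 22, …] (period length 8).
Convergents:
  p_0/q_0 = 11/1
  p_1/q_1 = 12/1
  p_2/q_2 = 23/2
  p_3/q_3 = 35/3
  p_4/q_4 = 58/5
q_3 = 3 ≤ 4 < 5 = q_4, so the answer is 35/3.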